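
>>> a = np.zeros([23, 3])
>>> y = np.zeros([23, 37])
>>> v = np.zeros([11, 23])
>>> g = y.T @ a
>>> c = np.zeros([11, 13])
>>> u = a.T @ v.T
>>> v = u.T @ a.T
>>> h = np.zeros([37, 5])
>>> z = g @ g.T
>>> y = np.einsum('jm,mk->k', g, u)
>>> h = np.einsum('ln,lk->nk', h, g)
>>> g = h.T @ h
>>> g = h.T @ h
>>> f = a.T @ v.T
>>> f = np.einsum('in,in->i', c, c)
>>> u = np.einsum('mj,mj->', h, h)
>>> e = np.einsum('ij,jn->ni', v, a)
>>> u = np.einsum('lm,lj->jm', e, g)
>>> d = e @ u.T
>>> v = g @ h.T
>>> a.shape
(23, 3)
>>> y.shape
(11,)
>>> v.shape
(3, 5)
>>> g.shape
(3, 3)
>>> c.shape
(11, 13)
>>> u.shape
(3, 11)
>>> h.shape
(5, 3)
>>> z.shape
(37, 37)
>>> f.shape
(11,)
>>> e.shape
(3, 11)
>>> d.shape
(3, 3)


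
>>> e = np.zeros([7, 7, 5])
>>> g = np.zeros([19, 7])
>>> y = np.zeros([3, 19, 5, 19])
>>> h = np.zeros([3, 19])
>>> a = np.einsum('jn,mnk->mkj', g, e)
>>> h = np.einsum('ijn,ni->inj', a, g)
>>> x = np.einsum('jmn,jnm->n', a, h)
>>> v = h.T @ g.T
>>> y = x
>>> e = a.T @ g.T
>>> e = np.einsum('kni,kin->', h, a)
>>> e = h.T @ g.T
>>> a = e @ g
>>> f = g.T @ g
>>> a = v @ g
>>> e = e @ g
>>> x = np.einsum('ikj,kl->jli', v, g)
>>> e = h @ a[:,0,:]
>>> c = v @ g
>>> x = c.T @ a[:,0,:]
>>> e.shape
(7, 19, 7)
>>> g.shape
(19, 7)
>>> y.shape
(19,)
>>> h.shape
(7, 19, 5)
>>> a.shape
(5, 19, 7)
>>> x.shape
(7, 19, 7)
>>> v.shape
(5, 19, 19)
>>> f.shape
(7, 7)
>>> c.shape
(5, 19, 7)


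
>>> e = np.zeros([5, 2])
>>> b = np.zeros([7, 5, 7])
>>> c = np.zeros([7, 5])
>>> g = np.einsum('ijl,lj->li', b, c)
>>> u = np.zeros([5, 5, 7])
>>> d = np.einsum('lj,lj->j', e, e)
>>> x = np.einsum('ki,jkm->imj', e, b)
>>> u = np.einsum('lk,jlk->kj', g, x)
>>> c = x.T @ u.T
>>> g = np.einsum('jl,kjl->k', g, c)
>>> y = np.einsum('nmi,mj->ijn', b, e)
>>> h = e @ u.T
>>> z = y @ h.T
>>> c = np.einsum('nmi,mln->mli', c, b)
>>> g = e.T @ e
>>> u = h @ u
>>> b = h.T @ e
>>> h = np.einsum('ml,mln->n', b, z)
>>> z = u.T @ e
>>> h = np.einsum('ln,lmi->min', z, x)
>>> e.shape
(5, 2)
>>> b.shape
(7, 2)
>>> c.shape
(7, 5, 7)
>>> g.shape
(2, 2)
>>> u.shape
(5, 2)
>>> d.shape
(2,)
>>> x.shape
(2, 7, 7)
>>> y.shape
(7, 2, 7)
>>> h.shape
(7, 7, 2)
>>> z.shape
(2, 2)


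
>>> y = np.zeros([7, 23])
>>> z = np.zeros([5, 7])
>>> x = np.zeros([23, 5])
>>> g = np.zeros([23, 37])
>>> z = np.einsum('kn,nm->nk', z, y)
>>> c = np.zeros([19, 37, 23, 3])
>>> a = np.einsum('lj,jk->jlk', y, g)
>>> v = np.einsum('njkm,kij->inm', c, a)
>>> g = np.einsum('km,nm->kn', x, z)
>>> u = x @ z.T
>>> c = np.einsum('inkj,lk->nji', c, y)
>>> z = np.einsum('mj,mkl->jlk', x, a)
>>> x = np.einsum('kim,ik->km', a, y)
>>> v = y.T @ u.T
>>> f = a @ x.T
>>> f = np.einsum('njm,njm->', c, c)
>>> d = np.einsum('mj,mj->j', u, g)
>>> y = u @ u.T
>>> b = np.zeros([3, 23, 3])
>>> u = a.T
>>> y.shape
(23, 23)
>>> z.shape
(5, 37, 7)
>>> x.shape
(23, 37)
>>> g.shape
(23, 7)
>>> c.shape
(37, 3, 19)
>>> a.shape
(23, 7, 37)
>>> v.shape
(23, 23)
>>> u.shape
(37, 7, 23)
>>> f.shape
()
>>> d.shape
(7,)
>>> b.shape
(3, 23, 3)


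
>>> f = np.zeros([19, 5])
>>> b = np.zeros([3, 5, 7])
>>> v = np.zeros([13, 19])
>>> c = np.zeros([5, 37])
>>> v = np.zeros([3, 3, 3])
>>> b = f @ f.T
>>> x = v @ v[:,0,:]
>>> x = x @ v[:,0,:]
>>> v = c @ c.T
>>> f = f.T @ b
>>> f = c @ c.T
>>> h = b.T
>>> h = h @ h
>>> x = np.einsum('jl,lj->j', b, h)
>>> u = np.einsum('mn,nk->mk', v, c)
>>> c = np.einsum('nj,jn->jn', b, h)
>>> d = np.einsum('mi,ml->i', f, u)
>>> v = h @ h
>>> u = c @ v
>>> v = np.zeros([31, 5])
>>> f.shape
(5, 5)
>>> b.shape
(19, 19)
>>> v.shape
(31, 5)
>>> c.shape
(19, 19)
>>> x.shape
(19,)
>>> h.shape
(19, 19)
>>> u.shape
(19, 19)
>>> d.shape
(5,)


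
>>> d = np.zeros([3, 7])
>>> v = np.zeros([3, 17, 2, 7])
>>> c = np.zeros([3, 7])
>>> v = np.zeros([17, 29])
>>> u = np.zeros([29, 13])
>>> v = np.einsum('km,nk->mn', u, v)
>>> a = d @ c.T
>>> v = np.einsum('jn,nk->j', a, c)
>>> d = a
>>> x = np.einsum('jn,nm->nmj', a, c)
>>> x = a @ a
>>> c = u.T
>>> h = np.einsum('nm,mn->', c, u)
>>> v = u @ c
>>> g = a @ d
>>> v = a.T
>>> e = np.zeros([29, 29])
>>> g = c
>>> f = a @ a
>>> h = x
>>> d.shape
(3, 3)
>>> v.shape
(3, 3)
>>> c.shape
(13, 29)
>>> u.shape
(29, 13)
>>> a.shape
(3, 3)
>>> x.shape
(3, 3)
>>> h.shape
(3, 3)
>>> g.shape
(13, 29)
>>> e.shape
(29, 29)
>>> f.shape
(3, 3)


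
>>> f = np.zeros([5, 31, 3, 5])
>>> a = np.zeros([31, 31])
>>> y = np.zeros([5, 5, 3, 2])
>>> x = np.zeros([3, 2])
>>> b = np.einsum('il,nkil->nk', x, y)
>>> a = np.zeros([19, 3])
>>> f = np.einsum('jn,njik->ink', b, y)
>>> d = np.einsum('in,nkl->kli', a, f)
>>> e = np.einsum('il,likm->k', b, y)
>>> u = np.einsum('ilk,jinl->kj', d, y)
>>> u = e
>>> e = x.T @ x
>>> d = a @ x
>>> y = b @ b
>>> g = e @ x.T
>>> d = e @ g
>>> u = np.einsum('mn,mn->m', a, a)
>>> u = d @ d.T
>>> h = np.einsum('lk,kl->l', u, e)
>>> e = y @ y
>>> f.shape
(3, 5, 2)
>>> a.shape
(19, 3)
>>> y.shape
(5, 5)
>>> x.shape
(3, 2)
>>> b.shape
(5, 5)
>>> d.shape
(2, 3)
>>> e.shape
(5, 5)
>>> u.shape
(2, 2)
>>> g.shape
(2, 3)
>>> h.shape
(2,)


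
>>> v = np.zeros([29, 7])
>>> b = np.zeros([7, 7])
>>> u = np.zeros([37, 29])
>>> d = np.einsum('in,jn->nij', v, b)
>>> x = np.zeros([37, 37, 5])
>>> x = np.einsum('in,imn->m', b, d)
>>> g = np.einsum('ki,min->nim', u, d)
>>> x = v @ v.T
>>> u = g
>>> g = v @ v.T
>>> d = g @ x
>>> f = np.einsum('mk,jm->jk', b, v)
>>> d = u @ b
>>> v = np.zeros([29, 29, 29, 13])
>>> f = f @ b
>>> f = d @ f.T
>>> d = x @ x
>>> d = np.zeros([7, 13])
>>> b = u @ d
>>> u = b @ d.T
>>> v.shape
(29, 29, 29, 13)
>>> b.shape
(7, 29, 13)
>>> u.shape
(7, 29, 7)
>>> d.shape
(7, 13)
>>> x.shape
(29, 29)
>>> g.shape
(29, 29)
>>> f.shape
(7, 29, 29)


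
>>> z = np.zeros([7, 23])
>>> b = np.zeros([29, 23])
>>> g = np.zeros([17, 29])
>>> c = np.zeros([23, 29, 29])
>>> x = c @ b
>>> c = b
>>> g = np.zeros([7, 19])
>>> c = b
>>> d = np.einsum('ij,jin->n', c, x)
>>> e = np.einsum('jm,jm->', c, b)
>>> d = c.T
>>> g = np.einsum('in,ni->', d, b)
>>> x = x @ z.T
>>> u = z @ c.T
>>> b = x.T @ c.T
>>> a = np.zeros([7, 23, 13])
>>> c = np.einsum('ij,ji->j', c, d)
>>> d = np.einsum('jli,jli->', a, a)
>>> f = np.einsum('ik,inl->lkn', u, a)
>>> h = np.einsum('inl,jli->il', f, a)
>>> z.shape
(7, 23)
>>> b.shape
(7, 29, 29)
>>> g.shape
()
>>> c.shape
(23,)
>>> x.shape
(23, 29, 7)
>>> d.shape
()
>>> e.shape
()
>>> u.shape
(7, 29)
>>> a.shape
(7, 23, 13)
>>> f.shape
(13, 29, 23)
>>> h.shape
(13, 23)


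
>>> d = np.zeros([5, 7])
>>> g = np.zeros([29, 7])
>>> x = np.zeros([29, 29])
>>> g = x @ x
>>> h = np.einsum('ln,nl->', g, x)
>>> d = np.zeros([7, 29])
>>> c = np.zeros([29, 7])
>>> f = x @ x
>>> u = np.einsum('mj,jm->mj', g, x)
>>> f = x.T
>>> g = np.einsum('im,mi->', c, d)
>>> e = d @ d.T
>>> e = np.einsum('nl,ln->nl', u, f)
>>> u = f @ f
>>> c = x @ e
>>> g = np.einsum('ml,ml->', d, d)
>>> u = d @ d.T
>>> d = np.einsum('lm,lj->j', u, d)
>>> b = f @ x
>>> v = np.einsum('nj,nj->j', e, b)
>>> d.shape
(29,)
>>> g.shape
()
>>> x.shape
(29, 29)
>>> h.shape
()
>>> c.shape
(29, 29)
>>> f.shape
(29, 29)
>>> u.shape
(7, 7)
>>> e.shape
(29, 29)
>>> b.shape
(29, 29)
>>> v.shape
(29,)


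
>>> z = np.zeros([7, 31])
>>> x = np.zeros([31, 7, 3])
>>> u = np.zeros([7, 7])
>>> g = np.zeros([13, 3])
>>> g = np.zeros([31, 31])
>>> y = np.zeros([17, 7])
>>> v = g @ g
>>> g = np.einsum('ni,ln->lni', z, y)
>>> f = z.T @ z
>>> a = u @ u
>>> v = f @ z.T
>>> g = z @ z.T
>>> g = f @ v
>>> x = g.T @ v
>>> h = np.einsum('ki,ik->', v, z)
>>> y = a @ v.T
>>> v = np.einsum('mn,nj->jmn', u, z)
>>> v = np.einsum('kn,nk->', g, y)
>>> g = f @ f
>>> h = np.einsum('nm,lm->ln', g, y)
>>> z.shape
(7, 31)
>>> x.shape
(7, 7)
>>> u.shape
(7, 7)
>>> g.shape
(31, 31)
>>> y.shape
(7, 31)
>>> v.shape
()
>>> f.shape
(31, 31)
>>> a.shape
(7, 7)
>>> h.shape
(7, 31)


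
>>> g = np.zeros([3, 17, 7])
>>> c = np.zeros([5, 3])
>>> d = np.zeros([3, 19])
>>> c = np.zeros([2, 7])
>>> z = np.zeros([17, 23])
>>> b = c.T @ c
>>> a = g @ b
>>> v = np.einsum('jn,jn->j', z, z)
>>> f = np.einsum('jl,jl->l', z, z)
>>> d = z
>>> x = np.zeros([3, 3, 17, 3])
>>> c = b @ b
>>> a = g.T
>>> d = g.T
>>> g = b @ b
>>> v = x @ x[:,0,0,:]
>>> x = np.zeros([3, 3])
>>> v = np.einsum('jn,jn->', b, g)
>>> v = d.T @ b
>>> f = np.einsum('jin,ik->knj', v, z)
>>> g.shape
(7, 7)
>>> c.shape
(7, 7)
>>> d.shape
(7, 17, 3)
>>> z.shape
(17, 23)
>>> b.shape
(7, 7)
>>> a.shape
(7, 17, 3)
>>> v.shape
(3, 17, 7)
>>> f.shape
(23, 7, 3)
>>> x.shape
(3, 3)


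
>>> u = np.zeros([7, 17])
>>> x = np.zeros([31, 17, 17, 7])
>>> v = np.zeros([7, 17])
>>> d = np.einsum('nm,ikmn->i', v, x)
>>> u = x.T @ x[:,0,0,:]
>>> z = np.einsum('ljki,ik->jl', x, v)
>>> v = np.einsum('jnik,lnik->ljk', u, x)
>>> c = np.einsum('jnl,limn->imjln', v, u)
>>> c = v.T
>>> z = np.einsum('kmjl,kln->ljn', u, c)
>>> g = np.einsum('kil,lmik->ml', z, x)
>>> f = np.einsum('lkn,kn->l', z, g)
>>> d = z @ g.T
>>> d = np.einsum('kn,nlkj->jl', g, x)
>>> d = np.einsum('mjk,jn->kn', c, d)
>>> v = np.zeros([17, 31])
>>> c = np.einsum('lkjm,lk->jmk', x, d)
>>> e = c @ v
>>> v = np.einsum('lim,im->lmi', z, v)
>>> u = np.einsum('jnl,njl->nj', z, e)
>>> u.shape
(17, 7)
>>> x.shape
(31, 17, 17, 7)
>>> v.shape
(7, 31, 17)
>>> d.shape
(31, 17)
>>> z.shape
(7, 17, 31)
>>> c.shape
(17, 7, 17)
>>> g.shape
(17, 31)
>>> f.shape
(7,)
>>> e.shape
(17, 7, 31)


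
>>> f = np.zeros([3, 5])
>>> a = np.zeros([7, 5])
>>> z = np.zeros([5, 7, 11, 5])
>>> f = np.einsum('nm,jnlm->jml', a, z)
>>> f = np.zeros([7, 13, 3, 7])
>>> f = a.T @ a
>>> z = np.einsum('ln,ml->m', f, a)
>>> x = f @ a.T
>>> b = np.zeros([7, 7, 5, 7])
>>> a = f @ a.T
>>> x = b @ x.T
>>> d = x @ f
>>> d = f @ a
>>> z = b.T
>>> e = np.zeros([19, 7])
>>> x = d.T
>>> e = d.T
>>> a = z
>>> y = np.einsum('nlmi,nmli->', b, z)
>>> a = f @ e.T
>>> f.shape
(5, 5)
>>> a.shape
(5, 7)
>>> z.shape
(7, 5, 7, 7)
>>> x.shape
(7, 5)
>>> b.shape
(7, 7, 5, 7)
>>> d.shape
(5, 7)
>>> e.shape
(7, 5)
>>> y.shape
()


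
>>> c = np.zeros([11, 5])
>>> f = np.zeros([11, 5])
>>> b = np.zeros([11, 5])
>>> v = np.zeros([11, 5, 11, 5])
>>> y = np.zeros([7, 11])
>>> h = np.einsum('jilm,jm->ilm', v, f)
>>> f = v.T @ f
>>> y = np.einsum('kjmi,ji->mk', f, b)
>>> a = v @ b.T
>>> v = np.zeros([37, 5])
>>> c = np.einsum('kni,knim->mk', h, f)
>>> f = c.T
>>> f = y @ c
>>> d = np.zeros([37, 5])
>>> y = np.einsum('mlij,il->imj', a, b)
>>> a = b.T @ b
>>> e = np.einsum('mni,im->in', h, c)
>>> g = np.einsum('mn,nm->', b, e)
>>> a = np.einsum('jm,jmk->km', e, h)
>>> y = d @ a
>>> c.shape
(5, 5)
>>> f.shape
(5, 5)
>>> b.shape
(11, 5)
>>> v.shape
(37, 5)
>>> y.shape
(37, 11)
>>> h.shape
(5, 11, 5)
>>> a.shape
(5, 11)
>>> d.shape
(37, 5)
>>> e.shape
(5, 11)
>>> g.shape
()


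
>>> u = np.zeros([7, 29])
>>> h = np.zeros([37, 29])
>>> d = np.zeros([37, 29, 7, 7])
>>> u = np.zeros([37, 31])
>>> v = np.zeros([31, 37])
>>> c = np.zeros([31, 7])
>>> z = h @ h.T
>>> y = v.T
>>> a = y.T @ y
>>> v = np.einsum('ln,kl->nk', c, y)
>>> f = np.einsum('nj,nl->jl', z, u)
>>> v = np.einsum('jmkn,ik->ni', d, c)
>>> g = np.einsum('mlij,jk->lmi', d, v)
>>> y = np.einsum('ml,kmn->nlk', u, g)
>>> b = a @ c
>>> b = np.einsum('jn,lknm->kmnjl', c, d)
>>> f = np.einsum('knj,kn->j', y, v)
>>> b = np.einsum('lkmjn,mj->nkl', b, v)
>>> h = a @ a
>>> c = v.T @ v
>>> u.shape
(37, 31)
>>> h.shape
(31, 31)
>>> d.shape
(37, 29, 7, 7)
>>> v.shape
(7, 31)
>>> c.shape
(31, 31)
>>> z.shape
(37, 37)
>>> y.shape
(7, 31, 29)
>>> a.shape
(31, 31)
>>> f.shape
(29,)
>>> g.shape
(29, 37, 7)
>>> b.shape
(37, 7, 29)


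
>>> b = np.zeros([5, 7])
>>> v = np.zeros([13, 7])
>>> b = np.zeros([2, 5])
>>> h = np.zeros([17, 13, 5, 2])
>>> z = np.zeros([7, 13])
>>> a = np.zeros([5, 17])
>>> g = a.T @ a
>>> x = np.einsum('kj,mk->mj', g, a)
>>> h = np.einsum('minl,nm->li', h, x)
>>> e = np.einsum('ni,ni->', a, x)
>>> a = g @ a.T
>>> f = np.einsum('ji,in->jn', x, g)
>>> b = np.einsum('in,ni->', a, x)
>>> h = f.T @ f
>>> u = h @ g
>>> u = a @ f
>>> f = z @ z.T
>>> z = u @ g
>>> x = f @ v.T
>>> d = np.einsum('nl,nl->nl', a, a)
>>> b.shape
()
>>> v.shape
(13, 7)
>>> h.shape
(17, 17)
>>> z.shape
(17, 17)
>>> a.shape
(17, 5)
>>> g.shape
(17, 17)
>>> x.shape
(7, 13)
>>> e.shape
()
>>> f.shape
(7, 7)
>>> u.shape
(17, 17)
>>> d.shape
(17, 5)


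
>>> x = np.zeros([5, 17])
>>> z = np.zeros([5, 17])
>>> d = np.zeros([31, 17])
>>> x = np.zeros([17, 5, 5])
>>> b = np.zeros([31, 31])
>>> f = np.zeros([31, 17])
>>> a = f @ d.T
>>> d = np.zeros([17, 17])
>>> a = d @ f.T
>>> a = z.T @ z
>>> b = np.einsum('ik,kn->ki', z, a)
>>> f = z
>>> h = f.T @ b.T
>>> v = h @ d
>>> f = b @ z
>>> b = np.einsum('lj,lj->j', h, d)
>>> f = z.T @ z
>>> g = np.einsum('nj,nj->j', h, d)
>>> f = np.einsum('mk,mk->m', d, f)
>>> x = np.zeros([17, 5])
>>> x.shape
(17, 5)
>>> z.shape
(5, 17)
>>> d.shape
(17, 17)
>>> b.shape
(17,)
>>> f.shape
(17,)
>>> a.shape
(17, 17)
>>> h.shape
(17, 17)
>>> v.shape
(17, 17)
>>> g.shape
(17,)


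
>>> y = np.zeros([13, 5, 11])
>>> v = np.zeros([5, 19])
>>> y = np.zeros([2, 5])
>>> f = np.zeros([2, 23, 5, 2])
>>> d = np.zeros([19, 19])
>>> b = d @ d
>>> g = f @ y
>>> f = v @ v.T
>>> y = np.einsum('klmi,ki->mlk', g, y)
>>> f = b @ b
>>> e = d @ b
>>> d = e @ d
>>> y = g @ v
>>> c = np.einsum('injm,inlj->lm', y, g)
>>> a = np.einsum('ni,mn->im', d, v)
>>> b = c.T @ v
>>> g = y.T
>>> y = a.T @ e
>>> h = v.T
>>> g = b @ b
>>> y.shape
(5, 19)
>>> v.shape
(5, 19)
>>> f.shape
(19, 19)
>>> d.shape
(19, 19)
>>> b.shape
(19, 19)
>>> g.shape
(19, 19)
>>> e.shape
(19, 19)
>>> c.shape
(5, 19)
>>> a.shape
(19, 5)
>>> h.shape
(19, 5)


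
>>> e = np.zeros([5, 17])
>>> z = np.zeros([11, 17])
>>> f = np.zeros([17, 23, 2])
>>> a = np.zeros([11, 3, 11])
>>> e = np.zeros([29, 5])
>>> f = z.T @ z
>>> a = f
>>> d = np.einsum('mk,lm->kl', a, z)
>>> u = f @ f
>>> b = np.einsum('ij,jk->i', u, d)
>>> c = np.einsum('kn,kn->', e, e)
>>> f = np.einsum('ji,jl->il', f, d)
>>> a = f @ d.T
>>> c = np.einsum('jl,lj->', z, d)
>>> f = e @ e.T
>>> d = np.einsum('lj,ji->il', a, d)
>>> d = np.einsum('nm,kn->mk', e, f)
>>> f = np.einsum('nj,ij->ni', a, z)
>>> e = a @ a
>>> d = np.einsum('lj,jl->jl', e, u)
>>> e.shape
(17, 17)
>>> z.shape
(11, 17)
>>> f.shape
(17, 11)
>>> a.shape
(17, 17)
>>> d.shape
(17, 17)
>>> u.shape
(17, 17)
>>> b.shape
(17,)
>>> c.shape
()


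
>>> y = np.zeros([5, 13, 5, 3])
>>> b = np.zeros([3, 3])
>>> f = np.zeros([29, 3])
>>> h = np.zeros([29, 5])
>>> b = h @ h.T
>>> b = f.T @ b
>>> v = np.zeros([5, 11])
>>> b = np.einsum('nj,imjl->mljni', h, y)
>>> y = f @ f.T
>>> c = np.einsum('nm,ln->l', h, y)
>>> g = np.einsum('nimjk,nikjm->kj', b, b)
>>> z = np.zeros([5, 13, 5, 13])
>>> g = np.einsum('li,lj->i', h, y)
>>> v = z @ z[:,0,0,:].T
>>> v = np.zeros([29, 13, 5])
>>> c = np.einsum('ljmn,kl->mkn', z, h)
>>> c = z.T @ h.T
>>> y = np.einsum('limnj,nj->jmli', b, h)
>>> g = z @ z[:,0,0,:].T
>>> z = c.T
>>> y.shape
(5, 5, 13, 3)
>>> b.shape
(13, 3, 5, 29, 5)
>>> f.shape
(29, 3)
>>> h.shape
(29, 5)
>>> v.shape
(29, 13, 5)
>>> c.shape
(13, 5, 13, 29)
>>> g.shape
(5, 13, 5, 5)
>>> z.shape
(29, 13, 5, 13)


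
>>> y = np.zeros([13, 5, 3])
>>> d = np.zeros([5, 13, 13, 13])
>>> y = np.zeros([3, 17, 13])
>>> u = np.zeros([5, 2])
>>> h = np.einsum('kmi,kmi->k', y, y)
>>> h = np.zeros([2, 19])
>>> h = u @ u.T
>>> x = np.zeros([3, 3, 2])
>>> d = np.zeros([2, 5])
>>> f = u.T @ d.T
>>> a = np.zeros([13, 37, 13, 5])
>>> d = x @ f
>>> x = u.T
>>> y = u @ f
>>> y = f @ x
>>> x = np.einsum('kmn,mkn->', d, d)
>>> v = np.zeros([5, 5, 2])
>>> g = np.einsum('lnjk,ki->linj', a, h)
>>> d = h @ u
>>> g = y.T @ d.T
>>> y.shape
(2, 5)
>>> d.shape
(5, 2)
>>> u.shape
(5, 2)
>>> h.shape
(5, 5)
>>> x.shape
()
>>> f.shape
(2, 2)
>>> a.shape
(13, 37, 13, 5)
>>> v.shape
(5, 5, 2)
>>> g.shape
(5, 5)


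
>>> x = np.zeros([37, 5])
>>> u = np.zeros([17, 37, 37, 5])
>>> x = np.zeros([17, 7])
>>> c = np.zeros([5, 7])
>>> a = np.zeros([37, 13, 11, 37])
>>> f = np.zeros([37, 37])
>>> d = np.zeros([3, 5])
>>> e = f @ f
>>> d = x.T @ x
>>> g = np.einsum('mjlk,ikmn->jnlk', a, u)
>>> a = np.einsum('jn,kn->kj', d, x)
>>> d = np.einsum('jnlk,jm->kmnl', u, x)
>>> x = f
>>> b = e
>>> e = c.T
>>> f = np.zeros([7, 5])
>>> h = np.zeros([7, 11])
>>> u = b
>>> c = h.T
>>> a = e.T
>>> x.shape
(37, 37)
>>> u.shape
(37, 37)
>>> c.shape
(11, 7)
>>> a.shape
(5, 7)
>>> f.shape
(7, 5)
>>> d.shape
(5, 7, 37, 37)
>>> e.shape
(7, 5)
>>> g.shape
(13, 5, 11, 37)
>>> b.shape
(37, 37)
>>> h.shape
(7, 11)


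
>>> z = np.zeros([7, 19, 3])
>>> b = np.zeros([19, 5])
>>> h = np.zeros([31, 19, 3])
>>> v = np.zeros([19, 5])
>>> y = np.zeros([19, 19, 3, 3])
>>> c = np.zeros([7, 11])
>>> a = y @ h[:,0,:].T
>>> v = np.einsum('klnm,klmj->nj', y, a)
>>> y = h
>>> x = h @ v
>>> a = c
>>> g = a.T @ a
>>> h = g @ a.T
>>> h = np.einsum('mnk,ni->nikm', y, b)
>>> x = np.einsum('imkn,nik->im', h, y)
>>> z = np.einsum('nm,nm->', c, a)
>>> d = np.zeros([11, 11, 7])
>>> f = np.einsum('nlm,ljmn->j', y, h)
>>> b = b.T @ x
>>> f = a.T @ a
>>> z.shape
()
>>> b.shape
(5, 5)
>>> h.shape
(19, 5, 3, 31)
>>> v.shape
(3, 31)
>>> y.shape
(31, 19, 3)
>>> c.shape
(7, 11)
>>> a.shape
(7, 11)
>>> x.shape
(19, 5)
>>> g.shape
(11, 11)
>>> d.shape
(11, 11, 7)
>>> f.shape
(11, 11)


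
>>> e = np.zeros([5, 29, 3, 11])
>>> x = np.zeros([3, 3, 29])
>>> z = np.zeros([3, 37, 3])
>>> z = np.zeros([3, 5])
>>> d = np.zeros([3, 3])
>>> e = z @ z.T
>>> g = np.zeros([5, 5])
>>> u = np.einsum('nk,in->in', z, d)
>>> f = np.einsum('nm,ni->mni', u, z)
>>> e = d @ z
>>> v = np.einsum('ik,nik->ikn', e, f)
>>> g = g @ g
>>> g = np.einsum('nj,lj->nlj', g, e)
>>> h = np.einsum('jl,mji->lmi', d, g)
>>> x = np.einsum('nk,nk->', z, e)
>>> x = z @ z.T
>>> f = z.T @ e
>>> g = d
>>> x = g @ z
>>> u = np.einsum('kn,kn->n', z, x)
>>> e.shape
(3, 5)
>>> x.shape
(3, 5)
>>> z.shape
(3, 5)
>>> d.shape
(3, 3)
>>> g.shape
(3, 3)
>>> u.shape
(5,)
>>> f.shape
(5, 5)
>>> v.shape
(3, 5, 3)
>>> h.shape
(3, 5, 5)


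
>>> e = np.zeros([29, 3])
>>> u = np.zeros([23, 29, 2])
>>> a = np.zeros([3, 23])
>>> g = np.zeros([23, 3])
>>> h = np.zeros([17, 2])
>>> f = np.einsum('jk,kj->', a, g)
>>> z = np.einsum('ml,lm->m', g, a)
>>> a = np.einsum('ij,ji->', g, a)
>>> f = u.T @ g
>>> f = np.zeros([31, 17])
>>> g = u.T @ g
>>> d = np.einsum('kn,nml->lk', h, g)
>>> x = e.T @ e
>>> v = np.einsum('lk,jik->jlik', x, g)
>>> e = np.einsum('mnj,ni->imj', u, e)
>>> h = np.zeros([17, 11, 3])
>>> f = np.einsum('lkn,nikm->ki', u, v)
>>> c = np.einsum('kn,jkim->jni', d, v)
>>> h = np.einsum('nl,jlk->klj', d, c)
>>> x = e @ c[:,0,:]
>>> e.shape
(3, 23, 2)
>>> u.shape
(23, 29, 2)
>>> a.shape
()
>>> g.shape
(2, 29, 3)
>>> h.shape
(29, 17, 2)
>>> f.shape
(29, 3)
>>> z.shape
(23,)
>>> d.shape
(3, 17)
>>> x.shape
(3, 23, 29)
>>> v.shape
(2, 3, 29, 3)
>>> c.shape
(2, 17, 29)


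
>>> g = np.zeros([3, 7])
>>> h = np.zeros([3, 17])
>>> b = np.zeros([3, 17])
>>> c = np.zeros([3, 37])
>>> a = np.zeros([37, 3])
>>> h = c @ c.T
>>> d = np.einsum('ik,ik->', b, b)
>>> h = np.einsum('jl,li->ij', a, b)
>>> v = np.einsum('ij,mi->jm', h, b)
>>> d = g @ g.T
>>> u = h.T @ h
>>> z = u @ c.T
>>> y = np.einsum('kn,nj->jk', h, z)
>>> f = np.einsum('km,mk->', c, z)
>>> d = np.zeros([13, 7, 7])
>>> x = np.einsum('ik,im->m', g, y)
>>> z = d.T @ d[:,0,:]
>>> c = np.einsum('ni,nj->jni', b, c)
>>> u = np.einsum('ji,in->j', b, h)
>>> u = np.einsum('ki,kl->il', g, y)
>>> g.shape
(3, 7)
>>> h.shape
(17, 37)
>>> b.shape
(3, 17)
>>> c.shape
(37, 3, 17)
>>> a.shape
(37, 3)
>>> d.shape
(13, 7, 7)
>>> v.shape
(37, 3)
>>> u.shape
(7, 17)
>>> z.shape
(7, 7, 7)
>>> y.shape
(3, 17)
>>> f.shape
()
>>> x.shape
(17,)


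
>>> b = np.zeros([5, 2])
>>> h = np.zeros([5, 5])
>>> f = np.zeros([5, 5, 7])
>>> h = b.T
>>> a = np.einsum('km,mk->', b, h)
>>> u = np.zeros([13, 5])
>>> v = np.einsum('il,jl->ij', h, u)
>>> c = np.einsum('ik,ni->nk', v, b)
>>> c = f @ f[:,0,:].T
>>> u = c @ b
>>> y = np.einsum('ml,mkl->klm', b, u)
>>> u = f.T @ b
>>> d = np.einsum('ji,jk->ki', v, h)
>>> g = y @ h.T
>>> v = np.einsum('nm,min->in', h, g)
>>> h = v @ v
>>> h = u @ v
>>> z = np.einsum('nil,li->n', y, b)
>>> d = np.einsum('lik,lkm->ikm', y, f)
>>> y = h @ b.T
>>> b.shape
(5, 2)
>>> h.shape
(7, 5, 2)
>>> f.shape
(5, 5, 7)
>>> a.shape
()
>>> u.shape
(7, 5, 2)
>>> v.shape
(2, 2)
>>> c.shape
(5, 5, 5)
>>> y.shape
(7, 5, 5)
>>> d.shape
(2, 5, 7)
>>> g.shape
(5, 2, 2)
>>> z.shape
(5,)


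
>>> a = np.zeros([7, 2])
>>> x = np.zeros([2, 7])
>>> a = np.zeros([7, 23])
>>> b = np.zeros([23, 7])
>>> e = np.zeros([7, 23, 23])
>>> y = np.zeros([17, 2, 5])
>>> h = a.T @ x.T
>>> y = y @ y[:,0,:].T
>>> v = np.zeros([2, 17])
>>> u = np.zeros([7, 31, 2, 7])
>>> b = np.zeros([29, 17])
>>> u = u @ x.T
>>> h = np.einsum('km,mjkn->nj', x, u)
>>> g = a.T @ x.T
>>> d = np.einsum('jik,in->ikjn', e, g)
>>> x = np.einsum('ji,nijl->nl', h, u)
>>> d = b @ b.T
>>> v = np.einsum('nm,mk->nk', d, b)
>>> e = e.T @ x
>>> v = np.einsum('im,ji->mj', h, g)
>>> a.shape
(7, 23)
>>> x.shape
(7, 2)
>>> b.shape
(29, 17)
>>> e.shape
(23, 23, 2)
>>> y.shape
(17, 2, 17)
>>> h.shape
(2, 31)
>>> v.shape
(31, 23)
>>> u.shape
(7, 31, 2, 2)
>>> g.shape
(23, 2)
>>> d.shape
(29, 29)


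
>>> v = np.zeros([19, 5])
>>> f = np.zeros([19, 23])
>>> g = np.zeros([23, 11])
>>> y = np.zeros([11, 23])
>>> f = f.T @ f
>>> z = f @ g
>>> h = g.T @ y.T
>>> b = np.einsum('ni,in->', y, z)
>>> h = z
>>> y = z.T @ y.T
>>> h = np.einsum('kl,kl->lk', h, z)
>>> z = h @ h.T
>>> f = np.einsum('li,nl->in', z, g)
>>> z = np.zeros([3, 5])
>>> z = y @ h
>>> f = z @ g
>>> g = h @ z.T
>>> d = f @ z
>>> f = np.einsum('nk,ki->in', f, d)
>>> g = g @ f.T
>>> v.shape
(19, 5)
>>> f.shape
(23, 11)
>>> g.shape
(11, 23)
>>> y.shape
(11, 11)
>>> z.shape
(11, 23)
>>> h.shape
(11, 23)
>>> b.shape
()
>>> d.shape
(11, 23)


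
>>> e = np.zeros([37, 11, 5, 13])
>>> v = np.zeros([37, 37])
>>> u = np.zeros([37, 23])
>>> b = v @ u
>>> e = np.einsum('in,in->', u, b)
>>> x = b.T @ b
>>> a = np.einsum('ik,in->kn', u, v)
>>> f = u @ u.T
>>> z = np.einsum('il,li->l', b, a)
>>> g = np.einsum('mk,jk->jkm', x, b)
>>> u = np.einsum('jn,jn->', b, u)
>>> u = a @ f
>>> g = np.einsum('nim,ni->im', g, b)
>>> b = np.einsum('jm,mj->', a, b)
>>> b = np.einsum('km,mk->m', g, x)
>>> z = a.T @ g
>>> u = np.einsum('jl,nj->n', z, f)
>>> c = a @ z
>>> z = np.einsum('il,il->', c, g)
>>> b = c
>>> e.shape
()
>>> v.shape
(37, 37)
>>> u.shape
(37,)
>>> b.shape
(23, 23)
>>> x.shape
(23, 23)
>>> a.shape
(23, 37)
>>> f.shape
(37, 37)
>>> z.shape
()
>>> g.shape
(23, 23)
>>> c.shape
(23, 23)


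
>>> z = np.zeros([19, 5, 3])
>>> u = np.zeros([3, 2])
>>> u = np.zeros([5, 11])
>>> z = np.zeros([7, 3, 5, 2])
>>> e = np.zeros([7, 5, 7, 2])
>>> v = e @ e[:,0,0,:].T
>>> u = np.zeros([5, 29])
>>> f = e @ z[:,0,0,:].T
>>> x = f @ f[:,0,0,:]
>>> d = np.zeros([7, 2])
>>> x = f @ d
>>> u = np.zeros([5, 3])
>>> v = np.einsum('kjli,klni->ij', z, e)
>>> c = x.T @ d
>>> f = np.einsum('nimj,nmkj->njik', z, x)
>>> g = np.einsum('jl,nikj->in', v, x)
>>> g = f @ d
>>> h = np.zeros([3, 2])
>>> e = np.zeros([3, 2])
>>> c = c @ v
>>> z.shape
(7, 3, 5, 2)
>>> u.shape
(5, 3)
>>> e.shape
(3, 2)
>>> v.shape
(2, 3)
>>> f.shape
(7, 2, 3, 7)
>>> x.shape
(7, 5, 7, 2)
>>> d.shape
(7, 2)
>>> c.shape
(2, 7, 5, 3)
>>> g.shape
(7, 2, 3, 2)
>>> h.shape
(3, 2)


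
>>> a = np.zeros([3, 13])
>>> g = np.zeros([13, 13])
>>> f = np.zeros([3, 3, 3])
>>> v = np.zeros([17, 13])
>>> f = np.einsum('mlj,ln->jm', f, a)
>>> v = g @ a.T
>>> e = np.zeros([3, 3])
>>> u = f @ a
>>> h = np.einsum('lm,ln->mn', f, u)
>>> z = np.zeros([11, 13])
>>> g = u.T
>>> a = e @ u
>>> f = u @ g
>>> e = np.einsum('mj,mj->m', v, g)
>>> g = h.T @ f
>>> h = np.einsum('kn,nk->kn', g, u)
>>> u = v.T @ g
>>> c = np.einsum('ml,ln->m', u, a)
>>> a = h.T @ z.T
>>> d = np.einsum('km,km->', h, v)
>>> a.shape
(3, 11)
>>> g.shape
(13, 3)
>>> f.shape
(3, 3)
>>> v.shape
(13, 3)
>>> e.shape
(13,)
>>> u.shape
(3, 3)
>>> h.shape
(13, 3)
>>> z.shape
(11, 13)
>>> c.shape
(3,)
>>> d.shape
()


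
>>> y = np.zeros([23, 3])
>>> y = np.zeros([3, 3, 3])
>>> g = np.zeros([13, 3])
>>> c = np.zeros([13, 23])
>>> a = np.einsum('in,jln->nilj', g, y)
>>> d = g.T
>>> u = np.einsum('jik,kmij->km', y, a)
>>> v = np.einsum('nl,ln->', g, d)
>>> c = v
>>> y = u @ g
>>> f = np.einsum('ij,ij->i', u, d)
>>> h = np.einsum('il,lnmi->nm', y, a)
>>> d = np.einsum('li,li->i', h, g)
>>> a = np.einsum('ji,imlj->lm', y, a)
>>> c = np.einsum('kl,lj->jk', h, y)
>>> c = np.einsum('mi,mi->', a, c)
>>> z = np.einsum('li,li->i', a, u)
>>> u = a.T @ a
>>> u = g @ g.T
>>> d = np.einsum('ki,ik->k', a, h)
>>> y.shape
(3, 3)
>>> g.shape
(13, 3)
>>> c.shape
()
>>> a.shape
(3, 13)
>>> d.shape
(3,)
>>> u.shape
(13, 13)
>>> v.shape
()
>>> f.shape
(3,)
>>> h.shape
(13, 3)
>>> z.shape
(13,)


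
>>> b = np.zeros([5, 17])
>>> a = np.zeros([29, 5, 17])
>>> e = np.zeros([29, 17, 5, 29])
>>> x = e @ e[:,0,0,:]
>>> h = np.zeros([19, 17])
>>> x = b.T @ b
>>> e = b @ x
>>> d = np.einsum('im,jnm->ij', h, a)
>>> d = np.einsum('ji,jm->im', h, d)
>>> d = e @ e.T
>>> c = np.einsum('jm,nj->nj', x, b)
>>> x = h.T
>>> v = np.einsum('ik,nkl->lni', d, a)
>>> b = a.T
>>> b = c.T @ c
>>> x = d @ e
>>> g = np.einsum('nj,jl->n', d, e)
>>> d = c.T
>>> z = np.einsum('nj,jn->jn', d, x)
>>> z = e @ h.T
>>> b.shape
(17, 17)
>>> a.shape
(29, 5, 17)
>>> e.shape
(5, 17)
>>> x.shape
(5, 17)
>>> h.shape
(19, 17)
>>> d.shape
(17, 5)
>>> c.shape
(5, 17)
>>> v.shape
(17, 29, 5)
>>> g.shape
(5,)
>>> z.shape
(5, 19)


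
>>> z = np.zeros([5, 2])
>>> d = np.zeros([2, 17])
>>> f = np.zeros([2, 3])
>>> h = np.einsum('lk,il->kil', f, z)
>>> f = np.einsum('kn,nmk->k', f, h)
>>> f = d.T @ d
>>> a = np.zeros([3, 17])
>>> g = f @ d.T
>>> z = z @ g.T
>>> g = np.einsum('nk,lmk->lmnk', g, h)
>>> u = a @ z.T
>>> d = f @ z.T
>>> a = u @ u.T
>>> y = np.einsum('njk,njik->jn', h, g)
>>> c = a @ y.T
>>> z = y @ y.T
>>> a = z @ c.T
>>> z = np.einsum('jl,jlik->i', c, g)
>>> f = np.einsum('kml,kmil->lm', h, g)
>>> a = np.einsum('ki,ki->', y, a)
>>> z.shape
(17,)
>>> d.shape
(17, 5)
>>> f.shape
(2, 5)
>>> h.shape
(3, 5, 2)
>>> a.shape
()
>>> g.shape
(3, 5, 17, 2)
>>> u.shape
(3, 5)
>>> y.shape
(5, 3)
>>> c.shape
(3, 5)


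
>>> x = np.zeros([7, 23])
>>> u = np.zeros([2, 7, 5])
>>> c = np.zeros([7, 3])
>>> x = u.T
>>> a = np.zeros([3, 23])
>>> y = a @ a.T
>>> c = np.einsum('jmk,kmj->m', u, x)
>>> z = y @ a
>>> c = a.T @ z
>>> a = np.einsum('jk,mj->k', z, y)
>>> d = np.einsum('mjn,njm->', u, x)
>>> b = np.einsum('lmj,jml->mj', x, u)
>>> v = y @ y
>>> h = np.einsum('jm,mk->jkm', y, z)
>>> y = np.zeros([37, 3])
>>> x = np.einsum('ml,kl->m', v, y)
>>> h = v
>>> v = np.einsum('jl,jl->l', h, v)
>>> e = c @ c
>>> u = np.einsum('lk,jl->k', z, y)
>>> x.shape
(3,)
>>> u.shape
(23,)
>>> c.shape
(23, 23)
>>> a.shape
(23,)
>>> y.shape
(37, 3)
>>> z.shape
(3, 23)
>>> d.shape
()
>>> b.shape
(7, 2)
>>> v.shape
(3,)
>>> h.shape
(3, 3)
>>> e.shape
(23, 23)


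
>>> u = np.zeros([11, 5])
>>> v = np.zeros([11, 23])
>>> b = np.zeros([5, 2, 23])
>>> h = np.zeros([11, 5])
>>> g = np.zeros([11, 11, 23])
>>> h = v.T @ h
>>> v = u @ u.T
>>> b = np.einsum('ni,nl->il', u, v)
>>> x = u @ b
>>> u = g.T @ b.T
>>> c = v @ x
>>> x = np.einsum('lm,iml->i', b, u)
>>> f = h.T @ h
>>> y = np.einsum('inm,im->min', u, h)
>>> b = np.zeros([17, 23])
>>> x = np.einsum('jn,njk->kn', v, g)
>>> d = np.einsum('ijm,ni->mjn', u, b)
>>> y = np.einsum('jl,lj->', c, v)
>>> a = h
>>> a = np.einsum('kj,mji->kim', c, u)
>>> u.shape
(23, 11, 5)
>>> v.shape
(11, 11)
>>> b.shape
(17, 23)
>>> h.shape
(23, 5)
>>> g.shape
(11, 11, 23)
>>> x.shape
(23, 11)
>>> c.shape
(11, 11)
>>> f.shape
(5, 5)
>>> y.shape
()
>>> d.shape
(5, 11, 17)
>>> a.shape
(11, 5, 23)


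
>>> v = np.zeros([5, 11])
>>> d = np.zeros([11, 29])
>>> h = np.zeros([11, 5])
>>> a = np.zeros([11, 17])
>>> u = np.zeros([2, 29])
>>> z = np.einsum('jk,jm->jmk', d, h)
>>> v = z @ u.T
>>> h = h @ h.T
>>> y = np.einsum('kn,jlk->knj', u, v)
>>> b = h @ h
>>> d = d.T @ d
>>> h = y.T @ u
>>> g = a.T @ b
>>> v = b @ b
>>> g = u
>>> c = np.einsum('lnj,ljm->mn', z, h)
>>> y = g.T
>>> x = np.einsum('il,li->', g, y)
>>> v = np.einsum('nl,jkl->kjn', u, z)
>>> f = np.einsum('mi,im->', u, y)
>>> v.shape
(5, 11, 2)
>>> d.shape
(29, 29)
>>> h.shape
(11, 29, 29)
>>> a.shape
(11, 17)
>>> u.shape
(2, 29)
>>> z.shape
(11, 5, 29)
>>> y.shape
(29, 2)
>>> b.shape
(11, 11)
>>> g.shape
(2, 29)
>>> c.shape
(29, 5)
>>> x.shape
()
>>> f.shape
()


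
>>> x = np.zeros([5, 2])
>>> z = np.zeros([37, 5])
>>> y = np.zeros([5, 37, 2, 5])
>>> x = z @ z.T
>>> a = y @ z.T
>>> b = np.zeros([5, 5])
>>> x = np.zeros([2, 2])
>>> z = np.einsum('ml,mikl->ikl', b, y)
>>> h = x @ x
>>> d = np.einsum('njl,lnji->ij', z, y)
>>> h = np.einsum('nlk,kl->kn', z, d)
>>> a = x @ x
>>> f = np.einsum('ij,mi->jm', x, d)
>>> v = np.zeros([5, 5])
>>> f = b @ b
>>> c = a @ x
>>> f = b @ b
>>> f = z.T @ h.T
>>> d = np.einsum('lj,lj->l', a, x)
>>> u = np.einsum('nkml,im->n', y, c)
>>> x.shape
(2, 2)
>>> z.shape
(37, 2, 5)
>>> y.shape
(5, 37, 2, 5)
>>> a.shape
(2, 2)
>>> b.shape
(5, 5)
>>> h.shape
(5, 37)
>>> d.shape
(2,)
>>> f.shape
(5, 2, 5)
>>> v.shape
(5, 5)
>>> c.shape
(2, 2)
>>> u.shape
(5,)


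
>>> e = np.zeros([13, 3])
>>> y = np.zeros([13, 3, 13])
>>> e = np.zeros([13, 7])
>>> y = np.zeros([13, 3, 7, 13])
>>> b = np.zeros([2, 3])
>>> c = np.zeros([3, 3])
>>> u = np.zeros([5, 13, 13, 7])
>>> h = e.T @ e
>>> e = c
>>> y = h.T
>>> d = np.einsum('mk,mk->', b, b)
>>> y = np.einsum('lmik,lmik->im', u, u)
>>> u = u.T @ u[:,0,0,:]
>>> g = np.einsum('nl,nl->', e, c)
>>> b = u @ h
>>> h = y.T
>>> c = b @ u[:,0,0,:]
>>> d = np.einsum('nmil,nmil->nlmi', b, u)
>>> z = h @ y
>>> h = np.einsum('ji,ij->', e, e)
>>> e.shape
(3, 3)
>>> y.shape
(13, 13)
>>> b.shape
(7, 13, 13, 7)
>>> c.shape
(7, 13, 13, 7)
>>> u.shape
(7, 13, 13, 7)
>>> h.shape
()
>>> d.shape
(7, 7, 13, 13)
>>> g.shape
()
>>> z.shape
(13, 13)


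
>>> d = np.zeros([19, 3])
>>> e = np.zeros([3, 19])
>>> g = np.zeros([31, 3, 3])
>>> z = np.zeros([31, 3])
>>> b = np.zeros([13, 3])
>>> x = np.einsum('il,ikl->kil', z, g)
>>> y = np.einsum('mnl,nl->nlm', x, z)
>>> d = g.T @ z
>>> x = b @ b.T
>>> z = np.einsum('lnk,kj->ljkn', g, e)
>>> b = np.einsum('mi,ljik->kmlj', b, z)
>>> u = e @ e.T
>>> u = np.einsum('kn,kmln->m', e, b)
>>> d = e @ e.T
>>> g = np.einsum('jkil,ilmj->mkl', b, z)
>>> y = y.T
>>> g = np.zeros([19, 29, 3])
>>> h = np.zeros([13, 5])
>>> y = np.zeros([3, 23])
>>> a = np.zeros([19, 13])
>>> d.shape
(3, 3)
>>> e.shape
(3, 19)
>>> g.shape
(19, 29, 3)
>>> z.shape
(31, 19, 3, 3)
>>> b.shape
(3, 13, 31, 19)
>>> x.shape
(13, 13)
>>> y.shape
(3, 23)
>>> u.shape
(13,)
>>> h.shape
(13, 5)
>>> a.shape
(19, 13)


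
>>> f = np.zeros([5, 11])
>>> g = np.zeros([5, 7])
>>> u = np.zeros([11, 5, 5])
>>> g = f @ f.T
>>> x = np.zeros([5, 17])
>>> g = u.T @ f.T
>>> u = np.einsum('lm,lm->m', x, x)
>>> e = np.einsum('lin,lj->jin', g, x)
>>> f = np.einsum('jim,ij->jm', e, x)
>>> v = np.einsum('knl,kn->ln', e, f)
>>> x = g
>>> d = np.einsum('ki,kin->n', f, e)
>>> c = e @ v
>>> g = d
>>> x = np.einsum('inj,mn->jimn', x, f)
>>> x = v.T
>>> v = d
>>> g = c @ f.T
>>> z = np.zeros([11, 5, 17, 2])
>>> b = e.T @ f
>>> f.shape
(17, 5)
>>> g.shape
(17, 5, 17)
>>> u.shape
(17,)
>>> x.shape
(5, 5)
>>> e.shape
(17, 5, 5)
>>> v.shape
(5,)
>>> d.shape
(5,)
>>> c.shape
(17, 5, 5)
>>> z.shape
(11, 5, 17, 2)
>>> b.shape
(5, 5, 5)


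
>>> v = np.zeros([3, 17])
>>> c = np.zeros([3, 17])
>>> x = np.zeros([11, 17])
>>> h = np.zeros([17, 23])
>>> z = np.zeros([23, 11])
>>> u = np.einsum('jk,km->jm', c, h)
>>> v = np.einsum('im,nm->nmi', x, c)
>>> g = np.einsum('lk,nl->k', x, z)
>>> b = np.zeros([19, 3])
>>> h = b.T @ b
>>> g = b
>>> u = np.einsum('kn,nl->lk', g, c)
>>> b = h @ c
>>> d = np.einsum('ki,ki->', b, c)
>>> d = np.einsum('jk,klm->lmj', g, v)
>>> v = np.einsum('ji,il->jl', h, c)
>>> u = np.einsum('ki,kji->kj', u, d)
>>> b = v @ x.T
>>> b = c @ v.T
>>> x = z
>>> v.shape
(3, 17)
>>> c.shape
(3, 17)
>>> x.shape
(23, 11)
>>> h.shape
(3, 3)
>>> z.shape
(23, 11)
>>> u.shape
(17, 11)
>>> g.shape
(19, 3)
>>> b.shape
(3, 3)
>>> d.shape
(17, 11, 19)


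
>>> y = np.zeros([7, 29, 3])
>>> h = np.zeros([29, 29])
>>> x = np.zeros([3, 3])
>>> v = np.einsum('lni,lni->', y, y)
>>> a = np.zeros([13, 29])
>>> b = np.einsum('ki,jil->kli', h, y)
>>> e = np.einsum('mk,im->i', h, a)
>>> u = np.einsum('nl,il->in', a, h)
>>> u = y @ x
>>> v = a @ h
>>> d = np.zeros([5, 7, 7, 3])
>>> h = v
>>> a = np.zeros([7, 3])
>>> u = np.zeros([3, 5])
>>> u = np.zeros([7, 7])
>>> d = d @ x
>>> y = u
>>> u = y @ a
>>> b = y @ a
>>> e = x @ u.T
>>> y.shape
(7, 7)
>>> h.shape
(13, 29)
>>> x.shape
(3, 3)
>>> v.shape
(13, 29)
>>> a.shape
(7, 3)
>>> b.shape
(7, 3)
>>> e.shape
(3, 7)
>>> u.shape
(7, 3)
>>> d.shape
(5, 7, 7, 3)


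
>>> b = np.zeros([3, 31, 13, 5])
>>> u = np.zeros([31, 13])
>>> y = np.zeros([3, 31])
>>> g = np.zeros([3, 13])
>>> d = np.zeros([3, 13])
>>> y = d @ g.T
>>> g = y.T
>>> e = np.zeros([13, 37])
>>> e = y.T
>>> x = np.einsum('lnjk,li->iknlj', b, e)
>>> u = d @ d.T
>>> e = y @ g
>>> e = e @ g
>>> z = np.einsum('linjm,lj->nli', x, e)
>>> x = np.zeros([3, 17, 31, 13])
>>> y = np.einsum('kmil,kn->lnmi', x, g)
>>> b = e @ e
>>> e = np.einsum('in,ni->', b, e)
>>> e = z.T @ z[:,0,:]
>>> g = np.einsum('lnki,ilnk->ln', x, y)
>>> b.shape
(3, 3)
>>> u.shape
(3, 3)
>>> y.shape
(13, 3, 17, 31)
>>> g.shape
(3, 17)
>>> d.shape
(3, 13)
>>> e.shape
(5, 3, 5)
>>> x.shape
(3, 17, 31, 13)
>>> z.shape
(31, 3, 5)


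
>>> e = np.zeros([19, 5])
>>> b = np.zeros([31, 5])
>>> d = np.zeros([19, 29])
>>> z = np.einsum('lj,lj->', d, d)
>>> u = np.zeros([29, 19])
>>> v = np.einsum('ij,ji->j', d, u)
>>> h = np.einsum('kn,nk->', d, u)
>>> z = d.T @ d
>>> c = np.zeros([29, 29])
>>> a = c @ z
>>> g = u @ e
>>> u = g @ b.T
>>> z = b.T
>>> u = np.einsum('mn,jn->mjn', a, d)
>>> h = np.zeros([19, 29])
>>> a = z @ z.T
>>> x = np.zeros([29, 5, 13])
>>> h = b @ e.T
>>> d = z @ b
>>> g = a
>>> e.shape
(19, 5)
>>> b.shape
(31, 5)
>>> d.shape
(5, 5)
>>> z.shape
(5, 31)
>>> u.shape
(29, 19, 29)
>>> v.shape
(29,)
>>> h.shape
(31, 19)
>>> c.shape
(29, 29)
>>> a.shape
(5, 5)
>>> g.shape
(5, 5)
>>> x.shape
(29, 5, 13)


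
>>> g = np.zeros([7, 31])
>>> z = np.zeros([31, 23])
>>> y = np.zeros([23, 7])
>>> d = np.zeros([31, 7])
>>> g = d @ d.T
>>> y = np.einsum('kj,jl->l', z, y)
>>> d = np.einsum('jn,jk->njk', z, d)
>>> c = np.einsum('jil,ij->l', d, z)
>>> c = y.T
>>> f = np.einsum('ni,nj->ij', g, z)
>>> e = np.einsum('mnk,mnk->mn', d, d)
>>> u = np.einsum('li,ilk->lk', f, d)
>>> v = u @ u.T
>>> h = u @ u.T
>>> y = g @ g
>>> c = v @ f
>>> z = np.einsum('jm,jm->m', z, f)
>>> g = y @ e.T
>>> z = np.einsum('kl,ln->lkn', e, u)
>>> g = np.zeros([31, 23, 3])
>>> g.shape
(31, 23, 3)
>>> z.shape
(31, 23, 7)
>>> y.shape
(31, 31)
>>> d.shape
(23, 31, 7)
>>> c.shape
(31, 23)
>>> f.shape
(31, 23)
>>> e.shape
(23, 31)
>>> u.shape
(31, 7)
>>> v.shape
(31, 31)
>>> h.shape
(31, 31)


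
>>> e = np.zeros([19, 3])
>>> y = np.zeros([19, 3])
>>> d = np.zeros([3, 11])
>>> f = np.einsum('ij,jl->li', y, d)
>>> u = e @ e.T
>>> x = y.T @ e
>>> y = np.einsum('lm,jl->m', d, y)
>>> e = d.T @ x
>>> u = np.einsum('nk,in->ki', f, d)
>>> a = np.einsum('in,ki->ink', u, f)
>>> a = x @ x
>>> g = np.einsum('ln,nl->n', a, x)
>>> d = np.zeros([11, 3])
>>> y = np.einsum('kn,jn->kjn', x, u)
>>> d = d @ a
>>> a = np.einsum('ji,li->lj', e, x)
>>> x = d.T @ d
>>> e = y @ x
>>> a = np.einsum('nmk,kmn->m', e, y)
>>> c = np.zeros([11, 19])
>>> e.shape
(3, 19, 3)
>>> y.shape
(3, 19, 3)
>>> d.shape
(11, 3)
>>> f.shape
(11, 19)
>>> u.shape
(19, 3)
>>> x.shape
(3, 3)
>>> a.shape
(19,)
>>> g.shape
(3,)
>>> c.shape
(11, 19)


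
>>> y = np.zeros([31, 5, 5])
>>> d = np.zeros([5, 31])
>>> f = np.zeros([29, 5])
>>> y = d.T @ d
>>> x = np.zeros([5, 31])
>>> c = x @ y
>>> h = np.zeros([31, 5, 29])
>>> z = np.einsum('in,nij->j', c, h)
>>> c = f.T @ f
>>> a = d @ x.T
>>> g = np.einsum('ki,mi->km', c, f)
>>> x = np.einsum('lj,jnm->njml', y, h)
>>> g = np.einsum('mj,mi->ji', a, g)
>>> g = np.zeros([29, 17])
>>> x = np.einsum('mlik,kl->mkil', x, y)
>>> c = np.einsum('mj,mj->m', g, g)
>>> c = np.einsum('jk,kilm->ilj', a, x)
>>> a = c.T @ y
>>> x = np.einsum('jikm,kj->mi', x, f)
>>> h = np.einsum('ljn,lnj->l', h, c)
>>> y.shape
(31, 31)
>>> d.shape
(5, 31)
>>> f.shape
(29, 5)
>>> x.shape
(31, 31)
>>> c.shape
(31, 29, 5)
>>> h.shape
(31,)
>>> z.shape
(29,)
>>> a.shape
(5, 29, 31)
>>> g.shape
(29, 17)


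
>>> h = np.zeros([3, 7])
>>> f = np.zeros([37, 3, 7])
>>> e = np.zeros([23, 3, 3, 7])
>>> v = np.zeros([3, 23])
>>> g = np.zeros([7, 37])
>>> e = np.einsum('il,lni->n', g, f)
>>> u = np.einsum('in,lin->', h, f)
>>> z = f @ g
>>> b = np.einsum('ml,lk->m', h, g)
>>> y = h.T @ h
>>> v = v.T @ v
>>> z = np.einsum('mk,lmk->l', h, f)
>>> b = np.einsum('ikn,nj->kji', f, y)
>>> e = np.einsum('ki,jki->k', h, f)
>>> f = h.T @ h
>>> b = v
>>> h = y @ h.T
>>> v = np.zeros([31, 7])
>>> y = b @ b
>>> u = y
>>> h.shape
(7, 3)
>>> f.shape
(7, 7)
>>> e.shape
(3,)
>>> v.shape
(31, 7)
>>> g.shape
(7, 37)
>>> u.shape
(23, 23)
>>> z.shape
(37,)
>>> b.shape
(23, 23)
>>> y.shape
(23, 23)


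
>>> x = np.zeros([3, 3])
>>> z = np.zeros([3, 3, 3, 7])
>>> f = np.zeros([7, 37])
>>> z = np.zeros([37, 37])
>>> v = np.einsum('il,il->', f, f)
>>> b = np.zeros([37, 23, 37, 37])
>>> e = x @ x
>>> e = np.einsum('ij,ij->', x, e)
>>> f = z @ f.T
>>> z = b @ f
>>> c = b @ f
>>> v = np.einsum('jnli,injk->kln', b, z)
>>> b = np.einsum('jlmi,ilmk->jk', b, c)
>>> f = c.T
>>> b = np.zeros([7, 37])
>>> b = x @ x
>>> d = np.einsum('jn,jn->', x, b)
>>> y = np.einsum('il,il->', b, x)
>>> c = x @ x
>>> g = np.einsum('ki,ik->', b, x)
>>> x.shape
(3, 3)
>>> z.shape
(37, 23, 37, 7)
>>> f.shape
(7, 37, 23, 37)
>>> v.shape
(7, 37, 23)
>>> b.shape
(3, 3)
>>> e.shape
()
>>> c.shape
(3, 3)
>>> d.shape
()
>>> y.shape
()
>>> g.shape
()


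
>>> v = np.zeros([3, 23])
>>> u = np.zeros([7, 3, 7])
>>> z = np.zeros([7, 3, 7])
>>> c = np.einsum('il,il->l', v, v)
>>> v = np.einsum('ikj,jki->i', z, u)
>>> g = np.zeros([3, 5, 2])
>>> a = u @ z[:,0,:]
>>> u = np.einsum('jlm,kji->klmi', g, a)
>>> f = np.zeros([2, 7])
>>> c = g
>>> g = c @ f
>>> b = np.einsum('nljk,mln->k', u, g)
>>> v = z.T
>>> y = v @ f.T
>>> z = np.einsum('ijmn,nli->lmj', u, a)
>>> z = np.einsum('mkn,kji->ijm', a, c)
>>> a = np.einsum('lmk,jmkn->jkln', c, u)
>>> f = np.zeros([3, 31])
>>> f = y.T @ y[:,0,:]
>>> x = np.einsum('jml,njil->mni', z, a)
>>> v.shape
(7, 3, 7)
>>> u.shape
(7, 5, 2, 7)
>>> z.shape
(2, 5, 7)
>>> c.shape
(3, 5, 2)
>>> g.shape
(3, 5, 7)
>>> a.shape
(7, 2, 3, 7)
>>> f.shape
(2, 3, 2)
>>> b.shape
(7,)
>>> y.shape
(7, 3, 2)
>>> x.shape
(5, 7, 3)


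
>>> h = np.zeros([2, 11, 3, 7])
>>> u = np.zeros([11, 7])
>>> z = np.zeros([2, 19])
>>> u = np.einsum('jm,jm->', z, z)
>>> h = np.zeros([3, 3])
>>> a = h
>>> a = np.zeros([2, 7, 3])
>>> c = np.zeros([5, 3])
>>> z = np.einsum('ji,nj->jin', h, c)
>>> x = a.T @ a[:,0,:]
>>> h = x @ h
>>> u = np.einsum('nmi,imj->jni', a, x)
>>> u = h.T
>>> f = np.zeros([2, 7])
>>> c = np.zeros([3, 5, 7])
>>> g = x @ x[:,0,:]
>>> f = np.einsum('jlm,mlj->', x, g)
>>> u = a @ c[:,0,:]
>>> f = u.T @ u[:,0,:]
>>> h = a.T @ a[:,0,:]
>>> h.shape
(3, 7, 3)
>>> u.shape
(2, 7, 7)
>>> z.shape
(3, 3, 5)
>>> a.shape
(2, 7, 3)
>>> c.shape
(3, 5, 7)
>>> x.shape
(3, 7, 3)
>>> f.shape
(7, 7, 7)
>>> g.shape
(3, 7, 3)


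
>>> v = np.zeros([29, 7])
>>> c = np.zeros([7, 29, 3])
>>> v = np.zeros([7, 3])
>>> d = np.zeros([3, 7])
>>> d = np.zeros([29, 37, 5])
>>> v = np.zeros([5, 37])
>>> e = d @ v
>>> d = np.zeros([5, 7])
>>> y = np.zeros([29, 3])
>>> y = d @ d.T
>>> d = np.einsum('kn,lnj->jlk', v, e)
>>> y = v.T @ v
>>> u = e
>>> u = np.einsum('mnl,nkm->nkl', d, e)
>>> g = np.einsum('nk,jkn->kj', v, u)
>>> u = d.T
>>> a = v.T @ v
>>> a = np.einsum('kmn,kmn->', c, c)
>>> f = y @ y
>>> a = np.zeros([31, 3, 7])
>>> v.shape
(5, 37)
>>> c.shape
(7, 29, 3)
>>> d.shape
(37, 29, 5)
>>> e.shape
(29, 37, 37)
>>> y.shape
(37, 37)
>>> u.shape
(5, 29, 37)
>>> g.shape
(37, 29)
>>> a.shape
(31, 3, 7)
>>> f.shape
(37, 37)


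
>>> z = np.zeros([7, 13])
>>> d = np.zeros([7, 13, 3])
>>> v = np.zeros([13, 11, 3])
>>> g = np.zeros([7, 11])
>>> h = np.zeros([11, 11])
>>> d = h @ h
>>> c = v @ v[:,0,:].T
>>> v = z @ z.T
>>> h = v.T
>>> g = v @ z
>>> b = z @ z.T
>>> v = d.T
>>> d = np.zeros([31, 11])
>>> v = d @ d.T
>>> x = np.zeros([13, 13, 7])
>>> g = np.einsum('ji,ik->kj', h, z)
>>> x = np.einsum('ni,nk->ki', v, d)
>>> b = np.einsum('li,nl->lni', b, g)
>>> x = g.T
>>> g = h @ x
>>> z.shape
(7, 13)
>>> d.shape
(31, 11)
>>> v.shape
(31, 31)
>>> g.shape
(7, 13)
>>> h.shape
(7, 7)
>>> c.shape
(13, 11, 13)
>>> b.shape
(7, 13, 7)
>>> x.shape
(7, 13)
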